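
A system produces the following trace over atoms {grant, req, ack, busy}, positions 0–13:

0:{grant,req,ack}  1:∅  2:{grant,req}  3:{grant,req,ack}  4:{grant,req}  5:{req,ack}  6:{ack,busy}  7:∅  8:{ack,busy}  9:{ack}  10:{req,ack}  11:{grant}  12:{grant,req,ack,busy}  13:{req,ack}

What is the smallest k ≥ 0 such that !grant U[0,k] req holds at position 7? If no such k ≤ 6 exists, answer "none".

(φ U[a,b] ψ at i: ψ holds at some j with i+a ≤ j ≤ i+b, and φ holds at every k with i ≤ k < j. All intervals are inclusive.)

Need earliest j ≥ 7 with req, and !grant at every k in [7,j-1].
  j=7: rhs fails.
  j=8: rhs fails.
  j=9: rhs fails.
  j=10: rhs holds; lhs holds on [7,9]. k = 3.

3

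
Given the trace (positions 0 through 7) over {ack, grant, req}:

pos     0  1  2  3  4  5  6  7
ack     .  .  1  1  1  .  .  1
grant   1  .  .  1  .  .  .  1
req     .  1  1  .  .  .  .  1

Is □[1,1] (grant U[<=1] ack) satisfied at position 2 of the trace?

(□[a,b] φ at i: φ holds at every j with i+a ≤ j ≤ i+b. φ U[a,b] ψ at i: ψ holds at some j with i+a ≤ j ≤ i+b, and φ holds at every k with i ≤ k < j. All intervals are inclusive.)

Check (grant U[<=1] ack) at every j in [3,3]:
  j=3: holds
All positions satisfy it → formula holds.

Yes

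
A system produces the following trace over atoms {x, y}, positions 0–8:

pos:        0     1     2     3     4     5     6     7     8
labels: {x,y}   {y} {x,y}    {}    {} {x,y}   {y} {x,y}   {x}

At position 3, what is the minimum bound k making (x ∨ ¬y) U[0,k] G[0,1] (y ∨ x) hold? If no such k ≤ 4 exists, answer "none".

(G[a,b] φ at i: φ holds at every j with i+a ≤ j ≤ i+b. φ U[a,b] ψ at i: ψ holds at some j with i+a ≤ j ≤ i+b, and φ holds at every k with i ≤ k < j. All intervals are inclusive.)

Need earliest j ≥ 3 with G[0,1] (y ∨ x), and (x ∨ ¬y) at every k in [3,j-1].
  j=3: rhs fails.
  j=4: rhs fails.
  j=5: rhs holds; lhs holds on [3,4]. k = 2.

2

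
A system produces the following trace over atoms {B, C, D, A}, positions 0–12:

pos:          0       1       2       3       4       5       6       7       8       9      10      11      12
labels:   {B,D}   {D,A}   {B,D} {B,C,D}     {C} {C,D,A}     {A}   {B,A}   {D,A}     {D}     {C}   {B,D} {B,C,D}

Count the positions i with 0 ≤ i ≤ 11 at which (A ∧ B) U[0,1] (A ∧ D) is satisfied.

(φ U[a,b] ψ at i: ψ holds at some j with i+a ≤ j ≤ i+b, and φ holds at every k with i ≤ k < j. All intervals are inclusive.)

Evaluate at each i in [0,11]:
  i=0: ✗ (lhs fails at k=0 before rhs at j=1)
  i=1: ✓ (rhs at j=1)
  i=2: ✗ (no rhs in [2,3])
  i=3: ✗ (no rhs in [3,4])
  i=4: ✗ (lhs fails at k=4 before rhs at j=5)
  i=5: ✓ (rhs at j=5)
  i=6: ✗ (no rhs in [6,7])
  i=7: ✓ (rhs at j=8; lhs holds on [7,7])
  i=8: ✓ (rhs at j=8)
  i=9: ✗ (no rhs in [9,10])
  i=10: ✗ (no rhs in [10,11])
  i=11: ✗ (no rhs in [11,12])
Positions where it holds: {1, 5, 7, 8} → 4.

4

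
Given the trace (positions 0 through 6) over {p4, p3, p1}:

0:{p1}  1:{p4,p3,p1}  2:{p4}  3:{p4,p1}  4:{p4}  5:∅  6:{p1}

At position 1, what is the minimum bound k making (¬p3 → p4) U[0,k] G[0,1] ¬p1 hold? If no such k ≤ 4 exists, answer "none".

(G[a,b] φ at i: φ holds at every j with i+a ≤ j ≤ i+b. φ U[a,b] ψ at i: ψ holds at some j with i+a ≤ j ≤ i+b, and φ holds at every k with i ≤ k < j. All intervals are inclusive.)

3

Need earliest j ≥ 1 with G[0,1] ¬p1, and (¬p3 → p4) at every k in [1,j-1].
  j=1: rhs fails.
  j=2: rhs fails.
  j=3: rhs fails.
  j=4: rhs holds; lhs holds on [1,3]. k = 3.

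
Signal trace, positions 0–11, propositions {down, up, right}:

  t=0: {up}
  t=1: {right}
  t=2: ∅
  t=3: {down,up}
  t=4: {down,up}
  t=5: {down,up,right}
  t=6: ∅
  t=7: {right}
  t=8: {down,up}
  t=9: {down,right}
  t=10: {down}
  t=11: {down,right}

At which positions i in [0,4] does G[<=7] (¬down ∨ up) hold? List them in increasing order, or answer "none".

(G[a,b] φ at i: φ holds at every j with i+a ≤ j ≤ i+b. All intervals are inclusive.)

0, 1

Evaluate at each i in [0,4]:
  i=0: ✓ (all of [0,7])
  i=1: ✓ (all of [1,8])
  i=2: ✗ (fails at j=9)
  i=3: ✗ (fails at j=9)
  i=4: ✗ (fails at j=9)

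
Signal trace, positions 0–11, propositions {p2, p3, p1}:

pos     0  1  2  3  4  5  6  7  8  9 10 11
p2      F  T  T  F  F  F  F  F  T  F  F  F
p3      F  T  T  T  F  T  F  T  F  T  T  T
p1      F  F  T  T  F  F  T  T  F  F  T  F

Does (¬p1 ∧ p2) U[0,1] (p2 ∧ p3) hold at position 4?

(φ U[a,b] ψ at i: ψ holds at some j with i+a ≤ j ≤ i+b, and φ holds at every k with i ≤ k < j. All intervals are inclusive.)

Need some j in [4,5] with (p2 ∧ p3), and (¬p1 ∧ p2) at every k in [4,j-1].
  j=4: (p2 ∧ p3) false.
  j=5: (p2 ∧ p3) false.
No j in the window works → until fails.

False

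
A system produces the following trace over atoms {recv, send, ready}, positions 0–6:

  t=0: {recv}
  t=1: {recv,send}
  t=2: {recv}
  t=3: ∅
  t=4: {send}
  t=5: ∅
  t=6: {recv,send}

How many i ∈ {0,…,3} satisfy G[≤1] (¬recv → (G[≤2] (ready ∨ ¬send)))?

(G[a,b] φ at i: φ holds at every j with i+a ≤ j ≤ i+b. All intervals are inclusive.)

2

Evaluate at each i in [0,3]:
  i=0: ✓ (all of [0,1])
  i=1: ✓ (all of [1,2])
  i=2: ✗ (fails at j=3)
  i=3: ✗ (fails at j=3)
Positions where it holds: {0, 1} → 2.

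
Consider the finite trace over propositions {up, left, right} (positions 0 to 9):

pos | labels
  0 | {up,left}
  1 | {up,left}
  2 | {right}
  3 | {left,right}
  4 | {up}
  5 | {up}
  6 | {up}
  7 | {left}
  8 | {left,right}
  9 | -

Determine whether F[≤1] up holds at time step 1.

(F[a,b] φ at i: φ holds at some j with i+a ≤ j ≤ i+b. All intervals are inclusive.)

Check up at each j in [1,2]:
  j=1: true
  j=2: false
Found at j=1 → formula holds.

Yes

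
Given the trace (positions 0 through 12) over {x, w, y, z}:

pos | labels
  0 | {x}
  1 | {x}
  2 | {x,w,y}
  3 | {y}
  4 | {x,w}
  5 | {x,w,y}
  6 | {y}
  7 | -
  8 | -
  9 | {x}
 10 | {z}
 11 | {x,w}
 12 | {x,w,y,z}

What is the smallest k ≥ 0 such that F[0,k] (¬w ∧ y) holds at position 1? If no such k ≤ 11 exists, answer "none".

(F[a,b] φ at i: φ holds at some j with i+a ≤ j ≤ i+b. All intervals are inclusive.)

2

Scan j = 1,2,… for (¬w ∧ y):
  j=1: fails
  j=2: fails
  j=3: holds
First hit at j=3, so smallest k = 3-1 = 2.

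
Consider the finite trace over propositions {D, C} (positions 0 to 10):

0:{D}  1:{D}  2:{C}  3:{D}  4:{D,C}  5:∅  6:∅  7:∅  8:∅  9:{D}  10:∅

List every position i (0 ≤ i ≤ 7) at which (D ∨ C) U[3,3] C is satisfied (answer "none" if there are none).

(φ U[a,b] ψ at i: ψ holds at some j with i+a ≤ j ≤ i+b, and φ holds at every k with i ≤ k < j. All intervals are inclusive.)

Evaluate at each i in [0,7]:
  i=0: ✗ (no rhs in [3,3])
  i=1: ✓ (rhs at j=4; lhs holds on [1,3])
  i=2: ✗ (no rhs in [5,5])
  i=3: ✗ (no rhs in [6,6])
  i=4: ✗ (no rhs in [7,7])
  i=5: ✗ (no rhs in [8,8])
  i=6: ✗ (no rhs in [9,9])
  i=7: ✗ (no rhs in [10,10])

1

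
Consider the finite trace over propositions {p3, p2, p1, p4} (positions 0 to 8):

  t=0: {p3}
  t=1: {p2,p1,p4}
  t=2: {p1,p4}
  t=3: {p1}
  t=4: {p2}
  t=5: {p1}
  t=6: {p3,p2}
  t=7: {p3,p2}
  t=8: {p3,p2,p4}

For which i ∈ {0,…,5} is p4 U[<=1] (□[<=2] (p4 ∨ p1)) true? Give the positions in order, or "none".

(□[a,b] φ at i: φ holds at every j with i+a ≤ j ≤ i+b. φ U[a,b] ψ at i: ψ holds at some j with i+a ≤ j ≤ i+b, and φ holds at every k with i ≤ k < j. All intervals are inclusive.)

Evaluate at each i in [0,5]:
  i=0: ✗ (lhs fails at k=0 before rhs at j=1)
  i=1: ✓ (rhs at j=1)
  i=2: ✗ (no rhs in [2,3])
  i=3: ✗ (no rhs in [3,4])
  i=4: ✗ (no rhs in [4,5])
  i=5: ✗ (no rhs in [5,6])

1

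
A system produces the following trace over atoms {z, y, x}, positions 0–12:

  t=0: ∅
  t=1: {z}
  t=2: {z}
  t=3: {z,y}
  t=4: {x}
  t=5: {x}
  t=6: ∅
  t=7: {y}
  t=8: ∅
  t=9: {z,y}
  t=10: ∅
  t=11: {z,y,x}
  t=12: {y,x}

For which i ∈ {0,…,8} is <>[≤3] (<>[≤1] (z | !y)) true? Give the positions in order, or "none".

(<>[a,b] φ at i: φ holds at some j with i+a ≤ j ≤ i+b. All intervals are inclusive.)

0, 1, 2, 3, 4, 5, 6, 7, 8

Evaluate at each i in [0,8]:
  i=0: ✓ (witness j=0)
  i=1: ✓ (witness j=1)
  i=2: ✓ (witness j=2)
  i=3: ✓ (witness j=3)
  i=4: ✓ (witness j=4)
  i=5: ✓ (witness j=5)
  i=6: ✓ (witness j=6)
  i=7: ✓ (witness j=7)
  i=8: ✓ (witness j=8)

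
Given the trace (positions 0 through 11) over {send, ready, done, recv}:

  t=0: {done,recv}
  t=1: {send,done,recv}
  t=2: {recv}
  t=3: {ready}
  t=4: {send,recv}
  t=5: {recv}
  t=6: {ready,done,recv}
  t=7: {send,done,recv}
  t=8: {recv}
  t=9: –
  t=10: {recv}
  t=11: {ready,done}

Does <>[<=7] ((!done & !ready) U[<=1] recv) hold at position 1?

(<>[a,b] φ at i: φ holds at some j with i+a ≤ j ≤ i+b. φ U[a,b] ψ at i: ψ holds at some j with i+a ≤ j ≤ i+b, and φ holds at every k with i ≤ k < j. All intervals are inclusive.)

Check ((!done & !ready) U[<=1] recv) at each j in [1,8]:
  j=1: holds
  j=2: holds
  j=3: fails
  j=4: holds
  j=5: holds
  j=6: holds
  j=7: holds
  j=8: holds
Found at j=1 → formula holds.

Holds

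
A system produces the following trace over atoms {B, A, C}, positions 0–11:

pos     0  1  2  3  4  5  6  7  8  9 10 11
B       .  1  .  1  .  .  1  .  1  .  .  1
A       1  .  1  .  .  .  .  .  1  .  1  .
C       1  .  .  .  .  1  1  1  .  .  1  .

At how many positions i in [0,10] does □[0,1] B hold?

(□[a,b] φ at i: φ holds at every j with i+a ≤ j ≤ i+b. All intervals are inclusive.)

0

Evaluate at each i in [0,10]:
  i=0: ✗ (fails at j=0)
  i=1: ✗ (fails at j=2)
  i=2: ✗ (fails at j=2)
  i=3: ✗ (fails at j=4)
  i=4: ✗ (fails at j=4)
  i=5: ✗ (fails at j=5)
  i=6: ✗ (fails at j=7)
  i=7: ✗ (fails at j=7)
  i=8: ✗ (fails at j=9)
  i=9: ✗ (fails at j=9)
  i=10: ✗ (fails at j=10)
Positions where it holds: {} → 0.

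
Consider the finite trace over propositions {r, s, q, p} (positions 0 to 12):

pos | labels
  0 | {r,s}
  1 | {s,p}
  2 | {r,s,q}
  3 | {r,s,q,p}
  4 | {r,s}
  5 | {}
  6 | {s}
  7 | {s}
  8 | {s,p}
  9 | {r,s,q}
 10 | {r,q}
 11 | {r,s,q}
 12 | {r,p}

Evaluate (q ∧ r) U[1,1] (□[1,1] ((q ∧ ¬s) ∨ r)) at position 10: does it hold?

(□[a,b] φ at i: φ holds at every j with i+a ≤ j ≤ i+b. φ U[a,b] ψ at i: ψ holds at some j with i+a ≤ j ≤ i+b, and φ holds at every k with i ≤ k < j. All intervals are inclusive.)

Yes

Need some j in [11,11] with □[1,1] ((q ∧ ¬s) ∨ r), and (q ∧ r) at every k in [10,j-1].
  j=11: □[1,1] ((q ∧ ¬s) ∨ r) holds; (q ∧ r) holds at every k in [10,10] → satisfied.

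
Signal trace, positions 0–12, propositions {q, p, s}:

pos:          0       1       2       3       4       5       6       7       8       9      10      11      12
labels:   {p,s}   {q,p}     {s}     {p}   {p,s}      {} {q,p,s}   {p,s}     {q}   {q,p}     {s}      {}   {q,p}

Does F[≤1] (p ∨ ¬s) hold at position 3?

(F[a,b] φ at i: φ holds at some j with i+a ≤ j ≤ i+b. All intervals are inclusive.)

Check (p ∨ ¬s) at each j in [3,4]:
  j=3: true
  j=4: true
Found at j=3 → formula holds.

True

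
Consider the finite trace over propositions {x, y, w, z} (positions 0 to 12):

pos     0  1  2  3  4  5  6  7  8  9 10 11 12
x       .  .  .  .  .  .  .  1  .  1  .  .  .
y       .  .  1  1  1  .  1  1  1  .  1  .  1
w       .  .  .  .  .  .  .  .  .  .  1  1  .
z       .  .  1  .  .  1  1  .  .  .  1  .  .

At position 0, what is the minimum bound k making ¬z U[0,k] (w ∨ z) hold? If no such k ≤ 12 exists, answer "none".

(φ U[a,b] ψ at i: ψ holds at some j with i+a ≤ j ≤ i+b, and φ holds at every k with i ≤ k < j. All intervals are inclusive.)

2

Need earliest j ≥ 0 with (w ∨ z), and ¬z at every k in [0,j-1].
  j=0: rhs fails.
  j=1: rhs fails.
  j=2: rhs holds; lhs holds on [0,1]. k = 2.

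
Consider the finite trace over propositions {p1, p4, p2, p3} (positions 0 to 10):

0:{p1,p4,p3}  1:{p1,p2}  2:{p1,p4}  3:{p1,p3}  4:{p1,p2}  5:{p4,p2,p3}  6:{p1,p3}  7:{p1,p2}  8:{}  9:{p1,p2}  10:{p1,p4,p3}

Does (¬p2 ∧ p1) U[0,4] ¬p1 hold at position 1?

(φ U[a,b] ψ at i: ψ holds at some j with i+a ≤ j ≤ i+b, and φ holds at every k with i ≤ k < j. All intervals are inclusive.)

Does not hold

Need some j in [1,5] with ¬p1, and (¬p2 ∧ p1) at every k in [1,j-1].
  j=1: ¬p1 false.
  j=2: ¬p1 false.
  j=3: ¬p1 false.
  j=4: ¬p1 false.
  j=5: ¬p1 holds, but (¬p2 ∧ p1) fails at k=1 → not this j.
No j in the window works → until fails.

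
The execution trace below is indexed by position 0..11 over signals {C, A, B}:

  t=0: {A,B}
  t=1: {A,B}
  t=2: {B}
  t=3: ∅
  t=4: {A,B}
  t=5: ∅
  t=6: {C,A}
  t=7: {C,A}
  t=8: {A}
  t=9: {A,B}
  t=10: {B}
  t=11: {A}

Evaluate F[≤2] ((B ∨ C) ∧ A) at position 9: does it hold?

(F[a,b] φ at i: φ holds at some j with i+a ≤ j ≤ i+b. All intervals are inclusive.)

Holds

Check ((B ∨ C) ∧ A) at each j in [9,11]:
  j=9: true
  j=10: false
  j=11: false
Found at j=9 → formula holds.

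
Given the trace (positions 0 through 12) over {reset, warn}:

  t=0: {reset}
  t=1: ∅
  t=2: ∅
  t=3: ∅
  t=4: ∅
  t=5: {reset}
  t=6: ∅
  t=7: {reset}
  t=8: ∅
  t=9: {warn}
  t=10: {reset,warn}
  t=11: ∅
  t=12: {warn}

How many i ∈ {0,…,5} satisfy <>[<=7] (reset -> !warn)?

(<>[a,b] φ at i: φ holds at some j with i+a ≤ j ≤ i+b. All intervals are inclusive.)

Evaluate at each i in [0,5]:
  i=0: ✓ (witness j=0)
  i=1: ✓ (witness j=1)
  i=2: ✓ (witness j=2)
  i=3: ✓ (witness j=3)
  i=4: ✓ (witness j=4)
  i=5: ✓ (witness j=5)
Positions where it holds: {0, 1, 2, 3, 4, 5} → 6.

6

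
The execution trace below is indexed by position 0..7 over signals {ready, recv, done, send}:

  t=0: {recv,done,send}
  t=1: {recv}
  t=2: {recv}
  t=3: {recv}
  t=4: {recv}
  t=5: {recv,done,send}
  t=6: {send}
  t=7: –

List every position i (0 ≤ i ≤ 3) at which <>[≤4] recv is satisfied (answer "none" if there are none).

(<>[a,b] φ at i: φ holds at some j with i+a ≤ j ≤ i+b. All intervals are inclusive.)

Evaluate at each i in [0,3]:
  i=0: ✓ (witness j=0)
  i=1: ✓ (witness j=1)
  i=2: ✓ (witness j=2)
  i=3: ✓ (witness j=3)

0, 1, 2, 3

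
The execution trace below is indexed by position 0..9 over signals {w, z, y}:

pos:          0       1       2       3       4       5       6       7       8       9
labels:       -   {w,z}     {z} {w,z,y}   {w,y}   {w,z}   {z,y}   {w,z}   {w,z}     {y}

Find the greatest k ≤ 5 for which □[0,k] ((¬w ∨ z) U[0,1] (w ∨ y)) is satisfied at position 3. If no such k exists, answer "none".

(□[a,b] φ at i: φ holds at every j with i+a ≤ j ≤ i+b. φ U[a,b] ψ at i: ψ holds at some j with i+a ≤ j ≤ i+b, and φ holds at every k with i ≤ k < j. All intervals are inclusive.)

((¬w ∨ z) U[0,1] (w ∨ y)) must hold from j=3 onward; find where it first fails.
  j=3: holds
  j=4: holds
  j=5: holds
  j=6: holds
  j=7: holds
  j=8: holds
Holds through j=8; largest k = 5.

5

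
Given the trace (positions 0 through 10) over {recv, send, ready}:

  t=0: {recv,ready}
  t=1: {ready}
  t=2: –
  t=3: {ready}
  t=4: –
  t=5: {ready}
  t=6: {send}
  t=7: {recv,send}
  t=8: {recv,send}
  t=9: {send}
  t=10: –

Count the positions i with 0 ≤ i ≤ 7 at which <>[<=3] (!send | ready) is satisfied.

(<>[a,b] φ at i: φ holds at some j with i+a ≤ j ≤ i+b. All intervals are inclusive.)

Evaluate at each i in [0,7]:
  i=0: ✓ (witness j=0)
  i=1: ✓ (witness j=1)
  i=2: ✓ (witness j=2)
  i=3: ✓ (witness j=3)
  i=4: ✓ (witness j=4)
  i=5: ✓ (witness j=5)
  i=6: ✗ (none in [6,9])
  i=7: ✓ (witness j=10)
Positions where it holds: {0, 1, 2, 3, 4, 5, 7} → 7.

7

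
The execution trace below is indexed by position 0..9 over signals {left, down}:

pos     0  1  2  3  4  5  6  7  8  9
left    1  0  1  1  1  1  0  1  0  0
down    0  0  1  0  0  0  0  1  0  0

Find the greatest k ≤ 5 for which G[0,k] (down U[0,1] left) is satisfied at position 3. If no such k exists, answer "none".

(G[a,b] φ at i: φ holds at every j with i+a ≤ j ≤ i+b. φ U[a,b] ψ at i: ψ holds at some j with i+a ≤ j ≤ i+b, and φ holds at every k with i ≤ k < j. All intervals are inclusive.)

2

(down U[0,1] left) must hold from j=3 onward; find where it first fails.
  j=3: holds
  j=4: holds
  j=5: holds
  j=6: fails
Holds on [3,5], so largest k = 2.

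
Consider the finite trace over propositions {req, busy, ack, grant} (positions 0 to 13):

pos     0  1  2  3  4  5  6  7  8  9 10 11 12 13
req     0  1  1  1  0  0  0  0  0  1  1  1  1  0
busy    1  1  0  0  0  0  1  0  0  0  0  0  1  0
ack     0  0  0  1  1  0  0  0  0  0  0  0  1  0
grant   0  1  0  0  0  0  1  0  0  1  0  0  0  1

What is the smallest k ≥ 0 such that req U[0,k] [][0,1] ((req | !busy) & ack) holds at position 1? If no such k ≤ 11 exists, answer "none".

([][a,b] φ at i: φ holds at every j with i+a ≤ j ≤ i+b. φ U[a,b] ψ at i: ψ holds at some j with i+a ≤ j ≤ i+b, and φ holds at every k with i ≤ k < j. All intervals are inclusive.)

Need earliest j ≥ 1 with [][0,1] ((req | !busy) & ack), and req at every k in [1,j-1].
  j=1: rhs fails.
  j=2: rhs fails.
  j=3: rhs holds; lhs holds on [1,2]. k = 2.

2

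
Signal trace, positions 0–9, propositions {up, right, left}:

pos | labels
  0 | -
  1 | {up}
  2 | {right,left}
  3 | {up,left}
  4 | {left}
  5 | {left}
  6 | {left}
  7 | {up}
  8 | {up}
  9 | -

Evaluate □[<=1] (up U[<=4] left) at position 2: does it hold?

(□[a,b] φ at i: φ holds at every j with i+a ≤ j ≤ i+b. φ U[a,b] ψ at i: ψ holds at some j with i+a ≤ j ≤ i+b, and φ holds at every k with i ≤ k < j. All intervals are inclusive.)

Holds

Check (up U[<=4] left) at every j in [2,3]:
  j=2: holds
  j=3: holds
All positions satisfy it → formula holds.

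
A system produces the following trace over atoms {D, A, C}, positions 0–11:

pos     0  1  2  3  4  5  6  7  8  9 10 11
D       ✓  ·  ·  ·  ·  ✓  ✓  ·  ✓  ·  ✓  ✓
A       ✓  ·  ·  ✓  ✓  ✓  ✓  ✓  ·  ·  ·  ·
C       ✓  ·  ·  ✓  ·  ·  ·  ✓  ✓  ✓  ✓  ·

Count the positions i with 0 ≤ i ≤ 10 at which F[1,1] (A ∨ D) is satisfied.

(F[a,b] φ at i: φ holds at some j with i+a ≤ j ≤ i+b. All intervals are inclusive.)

Evaluate at each i in [0,10]:
  i=0: ✗ (none in [1,1])
  i=1: ✗ (none in [2,2])
  i=2: ✓ (witness j=3)
  i=3: ✓ (witness j=4)
  i=4: ✓ (witness j=5)
  i=5: ✓ (witness j=6)
  i=6: ✓ (witness j=7)
  i=7: ✓ (witness j=8)
  i=8: ✗ (none in [9,9])
  i=9: ✓ (witness j=10)
  i=10: ✓ (witness j=11)
Positions where it holds: {2, 3, 4, 5, 6, 7, 9, 10} → 8.

8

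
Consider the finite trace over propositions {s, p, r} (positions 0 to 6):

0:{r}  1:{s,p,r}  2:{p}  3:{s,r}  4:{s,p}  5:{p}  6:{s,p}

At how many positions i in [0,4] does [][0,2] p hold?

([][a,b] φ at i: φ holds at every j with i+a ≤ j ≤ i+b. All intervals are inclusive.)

Evaluate at each i in [0,4]:
  i=0: ✗ (fails at j=0)
  i=1: ✗ (fails at j=3)
  i=2: ✗ (fails at j=3)
  i=3: ✗ (fails at j=3)
  i=4: ✓ (all of [4,6])
Positions where it holds: {4} → 1.

1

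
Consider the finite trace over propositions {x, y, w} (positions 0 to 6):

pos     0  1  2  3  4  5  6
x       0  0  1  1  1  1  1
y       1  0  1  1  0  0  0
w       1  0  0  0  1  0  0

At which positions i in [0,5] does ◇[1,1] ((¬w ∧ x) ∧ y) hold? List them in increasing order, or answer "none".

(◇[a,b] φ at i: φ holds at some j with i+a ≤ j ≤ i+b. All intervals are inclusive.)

1, 2

Evaluate at each i in [0,5]:
  i=0: ✗ (none in [1,1])
  i=1: ✓ (witness j=2)
  i=2: ✓ (witness j=3)
  i=3: ✗ (none in [4,4])
  i=4: ✗ (none in [5,5])
  i=5: ✗ (none in [6,6])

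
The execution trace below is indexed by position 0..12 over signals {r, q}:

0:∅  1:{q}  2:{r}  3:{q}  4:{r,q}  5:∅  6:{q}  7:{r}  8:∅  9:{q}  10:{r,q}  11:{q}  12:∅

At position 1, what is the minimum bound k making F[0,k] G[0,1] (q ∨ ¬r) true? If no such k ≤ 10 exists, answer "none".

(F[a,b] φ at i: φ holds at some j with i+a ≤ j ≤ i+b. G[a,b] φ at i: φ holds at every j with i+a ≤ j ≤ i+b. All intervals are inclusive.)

2

Scan j = 1,2,… for G[0,1] (q ∨ ¬r):
  j=1: fails
  j=2: fails
  j=3: holds
First hit at j=3, so smallest k = 3-1 = 2.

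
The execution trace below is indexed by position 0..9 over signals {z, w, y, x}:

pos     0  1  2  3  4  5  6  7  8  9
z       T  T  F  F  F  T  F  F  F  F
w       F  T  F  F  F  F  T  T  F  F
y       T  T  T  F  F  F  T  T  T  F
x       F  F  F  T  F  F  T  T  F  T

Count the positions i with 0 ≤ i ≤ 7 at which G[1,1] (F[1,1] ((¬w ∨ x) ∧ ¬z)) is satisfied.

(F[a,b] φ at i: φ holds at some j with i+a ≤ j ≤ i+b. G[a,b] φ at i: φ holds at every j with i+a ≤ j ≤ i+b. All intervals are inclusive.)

Evaluate at each i in [0,7]:
  i=0: ✓ (all of [1,1])
  i=1: ✓ (all of [2,2])
  i=2: ✓ (all of [3,3])
  i=3: ✗ (fails at j=4)
  i=4: ✓ (all of [5,5])
  i=5: ✓ (all of [6,6])
  i=6: ✓ (all of [7,7])
  i=7: ✓ (all of [8,8])
Positions where it holds: {0, 1, 2, 4, 5, 6, 7} → 7.

7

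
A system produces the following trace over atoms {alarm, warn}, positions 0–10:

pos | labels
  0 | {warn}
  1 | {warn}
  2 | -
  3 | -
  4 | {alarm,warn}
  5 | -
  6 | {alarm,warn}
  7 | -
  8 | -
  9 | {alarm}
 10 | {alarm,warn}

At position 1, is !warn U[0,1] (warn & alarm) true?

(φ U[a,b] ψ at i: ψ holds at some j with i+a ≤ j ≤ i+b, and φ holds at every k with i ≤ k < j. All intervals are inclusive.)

No

Need some j in [1,2] with (warn & alarm), and !warn at every k in [1,j-1].
  j=1: (warn & alarm) false.
  j=2: (warn & alarm) false.
No j in the window works → until fails.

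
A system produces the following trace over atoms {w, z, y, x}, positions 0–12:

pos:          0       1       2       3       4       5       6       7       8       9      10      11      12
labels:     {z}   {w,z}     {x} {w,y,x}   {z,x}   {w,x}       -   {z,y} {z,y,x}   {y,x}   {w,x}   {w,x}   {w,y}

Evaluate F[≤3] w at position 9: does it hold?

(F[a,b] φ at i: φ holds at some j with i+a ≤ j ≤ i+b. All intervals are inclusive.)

Yes

Check w at each j in [9,12]:
  j=9: false
  j=10: true
  j=11: true
  j=12: true
Found at j=10 → formula holds.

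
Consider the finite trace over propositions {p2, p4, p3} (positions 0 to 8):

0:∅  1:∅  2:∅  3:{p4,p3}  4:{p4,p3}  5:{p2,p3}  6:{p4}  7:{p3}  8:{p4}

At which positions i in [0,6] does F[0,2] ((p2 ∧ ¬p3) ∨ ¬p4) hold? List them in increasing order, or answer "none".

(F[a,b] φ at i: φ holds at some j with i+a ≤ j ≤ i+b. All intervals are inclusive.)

0, 1, 2, 3, 4, 5, 6

Evaluate at each i in [0,6]:
  i=0: ✓ (witness j=0)
  i=1: ✓ (witness j=1)
  i=2: ✓ (witness j=2)
  i=3: ✓ (witness j=5)
  i=4: ✓ (witness j=5)
  i=5: ✓ (witness j=5)
  i=6: ✓ (witness j=7)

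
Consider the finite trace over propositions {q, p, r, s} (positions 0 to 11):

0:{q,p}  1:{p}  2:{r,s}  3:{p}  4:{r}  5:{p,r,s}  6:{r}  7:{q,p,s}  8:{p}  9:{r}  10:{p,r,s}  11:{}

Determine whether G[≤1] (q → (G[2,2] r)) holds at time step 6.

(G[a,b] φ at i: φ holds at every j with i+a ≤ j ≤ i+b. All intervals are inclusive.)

Yes

Check (q → (G[2,2] r)) at every j in [6,7]:
  j=6: antecedent false → ✓
  j=7: antecedent true; consequent holds on [9,9] → ✓
All positions satisfy it → formula holds.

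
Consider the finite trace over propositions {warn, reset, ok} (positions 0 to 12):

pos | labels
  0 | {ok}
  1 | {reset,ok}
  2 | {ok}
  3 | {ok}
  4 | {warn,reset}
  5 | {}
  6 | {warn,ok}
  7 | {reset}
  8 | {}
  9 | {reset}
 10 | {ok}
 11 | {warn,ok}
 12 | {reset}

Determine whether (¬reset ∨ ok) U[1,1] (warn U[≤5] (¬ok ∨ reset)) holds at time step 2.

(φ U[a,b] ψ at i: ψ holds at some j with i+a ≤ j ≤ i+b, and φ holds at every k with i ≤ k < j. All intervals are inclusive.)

No

Need some j in [3,3] with (warn U[≤5] (¬ok ∨ reset)), and (¬reset ∨ ok) at every k in [2,j-1].
  j=3: (warn U[≤5] (¬ok ∨ reset)) — fails.
No j in the window works → until fails.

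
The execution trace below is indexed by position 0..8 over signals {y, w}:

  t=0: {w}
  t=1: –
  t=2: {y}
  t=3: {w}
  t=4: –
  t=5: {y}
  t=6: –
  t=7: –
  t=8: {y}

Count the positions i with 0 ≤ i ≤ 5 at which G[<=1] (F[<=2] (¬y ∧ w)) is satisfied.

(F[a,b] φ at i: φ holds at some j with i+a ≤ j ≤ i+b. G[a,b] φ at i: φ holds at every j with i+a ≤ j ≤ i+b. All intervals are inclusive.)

3

Evaluate at each i in [0,5]:
  i=0: ✓ (all of [0,1])
  i=1: ✓ (all of [1,2])
  i=2: ✓ (all of [2,3])
  i=3: ✗ (fails at j=4)
  i=4: ✗ (fails at j=4)
  i=5: ✗ (fails at j=5)
Positions where it holds: {0, 1, 2} → 3.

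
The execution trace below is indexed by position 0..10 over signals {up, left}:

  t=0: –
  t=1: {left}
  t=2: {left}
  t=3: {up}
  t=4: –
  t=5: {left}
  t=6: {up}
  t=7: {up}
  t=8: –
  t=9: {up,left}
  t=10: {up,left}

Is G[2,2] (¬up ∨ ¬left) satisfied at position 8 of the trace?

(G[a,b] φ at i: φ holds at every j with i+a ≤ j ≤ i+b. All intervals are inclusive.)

Does not hold

Check (¬up ∨ ¬left) at every j in [10,10]:
  j=10: false
Fails at j=10 → formula fails.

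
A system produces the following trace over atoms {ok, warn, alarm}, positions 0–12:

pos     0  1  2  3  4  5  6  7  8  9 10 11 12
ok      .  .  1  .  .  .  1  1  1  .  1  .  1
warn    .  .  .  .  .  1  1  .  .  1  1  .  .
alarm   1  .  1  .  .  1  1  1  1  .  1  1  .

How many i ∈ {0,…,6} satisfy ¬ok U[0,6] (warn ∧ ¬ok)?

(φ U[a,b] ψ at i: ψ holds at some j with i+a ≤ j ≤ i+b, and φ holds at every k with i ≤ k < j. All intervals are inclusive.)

Evaluate at each i in [0,6]:
  i=0: ✗ (lhs fails at k=2 before rhs at j=5)
  i=1: ✗ (lhs fails at k=2 before rhs at j=5)
  i=2: ✗ (lhs fails at k=2 before rhs at j=5)
  i=3: ✓ (rhs at j=5; lhs holds on [3,4])
  i=4: ✓ (rhs at j=5; lhs holds on [4,4])
  i=5: ✓ (rhs at j=5)
  i=6: ✗ (lhs fails at k=6 before rhs at j=9)
Positions where it holds: {3, 4, 5} → 3.

3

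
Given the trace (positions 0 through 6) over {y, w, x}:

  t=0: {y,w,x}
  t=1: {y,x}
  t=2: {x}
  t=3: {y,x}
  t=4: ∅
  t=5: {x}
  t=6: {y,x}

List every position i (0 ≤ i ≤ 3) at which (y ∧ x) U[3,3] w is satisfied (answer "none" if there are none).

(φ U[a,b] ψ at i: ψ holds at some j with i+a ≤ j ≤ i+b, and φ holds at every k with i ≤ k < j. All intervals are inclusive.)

none

Evaluate at each i in [0,3]:
  i=0: ✗ (no rhs in [3,3])
  i=1: ✗ (no rhs in [4,4])
  i=2: ✗ (no rhs in [5,5])
  i=3: ✗ (no rhs in [6,6])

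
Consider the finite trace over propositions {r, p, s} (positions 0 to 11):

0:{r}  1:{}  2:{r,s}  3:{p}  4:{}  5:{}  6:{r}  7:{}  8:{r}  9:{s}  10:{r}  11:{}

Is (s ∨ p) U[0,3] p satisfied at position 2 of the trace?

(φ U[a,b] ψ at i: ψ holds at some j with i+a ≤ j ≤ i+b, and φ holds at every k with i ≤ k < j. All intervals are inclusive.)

Need some j in [2,5] with p, and (s ∨ p) at every k in [2,j-1].
  j=2: p false.
  j=3: p holds; (s ∨ p) holds at every k in [2,2] → satisfied.

Yes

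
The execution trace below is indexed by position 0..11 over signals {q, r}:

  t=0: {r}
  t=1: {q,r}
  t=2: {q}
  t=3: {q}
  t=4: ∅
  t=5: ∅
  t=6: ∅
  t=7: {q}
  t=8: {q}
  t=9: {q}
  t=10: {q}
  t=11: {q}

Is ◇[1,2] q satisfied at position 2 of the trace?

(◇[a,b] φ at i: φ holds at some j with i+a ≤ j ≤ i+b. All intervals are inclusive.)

Check q at each j in [3,4]:
  j=3: true
  j=4: false
Found at j=3 → formula holds.

Yes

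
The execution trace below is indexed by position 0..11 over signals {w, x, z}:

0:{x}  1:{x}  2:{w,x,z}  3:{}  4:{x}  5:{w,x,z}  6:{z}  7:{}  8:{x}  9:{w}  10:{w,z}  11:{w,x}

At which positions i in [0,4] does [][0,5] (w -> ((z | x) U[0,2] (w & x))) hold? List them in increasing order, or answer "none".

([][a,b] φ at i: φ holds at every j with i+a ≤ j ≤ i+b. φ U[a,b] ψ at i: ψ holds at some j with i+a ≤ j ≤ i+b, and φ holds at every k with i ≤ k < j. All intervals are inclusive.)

0, 1, 2, 3

Evaluate at each i in [0,4]:
  i=0: ✓ (all of [0,5])
  i=1: ✓ (all of [1,6])
  i=2: ✓ (all of [2,7])
  i=3: ✓ (all of [3,8])
  i=4: ✗ (fails at j=9)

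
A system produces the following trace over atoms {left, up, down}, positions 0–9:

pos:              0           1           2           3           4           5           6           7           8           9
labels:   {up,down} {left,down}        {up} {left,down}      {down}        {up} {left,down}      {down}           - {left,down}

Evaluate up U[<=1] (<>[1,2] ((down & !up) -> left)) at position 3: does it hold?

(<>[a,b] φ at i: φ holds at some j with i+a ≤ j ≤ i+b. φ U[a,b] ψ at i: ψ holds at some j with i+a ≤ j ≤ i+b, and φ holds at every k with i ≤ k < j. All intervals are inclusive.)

Need some j in [3,4] with <>[1,2] ((down & !up) -> left), and up at every k in [3,j-1].
  j=3: <>[1,2] ((down & !up) -> left) holds; no prefix to check → satisfied.

Yes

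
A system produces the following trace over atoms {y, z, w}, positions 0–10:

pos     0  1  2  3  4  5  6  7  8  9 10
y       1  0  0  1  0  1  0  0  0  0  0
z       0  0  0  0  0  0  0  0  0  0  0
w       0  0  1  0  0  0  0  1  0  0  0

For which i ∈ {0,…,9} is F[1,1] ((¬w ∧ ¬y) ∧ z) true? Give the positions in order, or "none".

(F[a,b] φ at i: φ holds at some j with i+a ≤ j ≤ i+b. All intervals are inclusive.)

none

Evaluate at each i in [0,9]:
  i=0: ✗ (none in [1,1])
  i=1: ✗ (none in [2,2])
  i=2: ✗ (none in [3,3])
  i=3: ✗ (none in [4,4])
  i=4: ✗ (none in [5,5])
  i=5: ✗ (none in [6,6])
  i=6: ✗ (none in [7,7])
  i=7: ✗ (none in [8,8])
  i=8: ✗ (none in [9,9])
  i=9: ✗ (none in [10,10])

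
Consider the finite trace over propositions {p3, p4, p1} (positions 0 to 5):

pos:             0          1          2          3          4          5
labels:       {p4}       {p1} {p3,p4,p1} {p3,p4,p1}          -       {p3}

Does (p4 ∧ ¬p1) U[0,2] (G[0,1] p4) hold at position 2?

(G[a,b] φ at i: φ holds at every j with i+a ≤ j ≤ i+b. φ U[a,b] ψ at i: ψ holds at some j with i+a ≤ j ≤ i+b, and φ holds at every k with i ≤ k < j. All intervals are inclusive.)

Need some j in [2,4] with G[0,1] p4, and (p4 ∧ ¬p1) at every k in [2,j-1].
  j=2: G[0,1] p4 holds; no prefix to check → satisfied.

True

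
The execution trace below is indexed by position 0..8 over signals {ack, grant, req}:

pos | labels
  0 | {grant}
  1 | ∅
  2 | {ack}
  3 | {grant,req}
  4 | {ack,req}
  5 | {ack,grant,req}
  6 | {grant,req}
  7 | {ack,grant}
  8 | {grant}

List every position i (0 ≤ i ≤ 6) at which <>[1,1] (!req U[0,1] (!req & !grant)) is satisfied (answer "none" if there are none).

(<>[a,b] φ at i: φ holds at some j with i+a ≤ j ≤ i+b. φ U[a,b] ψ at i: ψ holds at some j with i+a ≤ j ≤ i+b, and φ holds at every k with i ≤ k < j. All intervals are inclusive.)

0, 1

Evaluate at each i in [0,6]:
  i=0: ✓ (witness j=1)
  i=1: ✓ (witness j=2)
  i=2: ✗ (none in [3,3])
  i=3: ✗ (none in [4,4])
  i=4: ✗ (none in [5,5])
  i=5: ✗ (none in [6,6])
  i=6: ✗ (none in [7,7])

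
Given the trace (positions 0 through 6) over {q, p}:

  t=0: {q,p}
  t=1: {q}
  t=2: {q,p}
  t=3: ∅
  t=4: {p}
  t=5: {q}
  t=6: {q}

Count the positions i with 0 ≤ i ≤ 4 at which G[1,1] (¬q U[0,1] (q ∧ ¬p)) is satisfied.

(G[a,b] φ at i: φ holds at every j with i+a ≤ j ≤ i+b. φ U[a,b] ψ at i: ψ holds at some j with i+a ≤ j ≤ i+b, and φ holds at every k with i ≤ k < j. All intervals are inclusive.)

Evaluate at each i in [0,4]:
  i=0: ✓ (all of [1,1])
  i=1: ✗ (fails at j=2)
  i=2: ✗ (fails at j=3)
  i=3: ✓ (all of [4,4])
  i=4: ✓ (all of [5,5])
Positions where it holds: {0, 3, 4} → 3.

3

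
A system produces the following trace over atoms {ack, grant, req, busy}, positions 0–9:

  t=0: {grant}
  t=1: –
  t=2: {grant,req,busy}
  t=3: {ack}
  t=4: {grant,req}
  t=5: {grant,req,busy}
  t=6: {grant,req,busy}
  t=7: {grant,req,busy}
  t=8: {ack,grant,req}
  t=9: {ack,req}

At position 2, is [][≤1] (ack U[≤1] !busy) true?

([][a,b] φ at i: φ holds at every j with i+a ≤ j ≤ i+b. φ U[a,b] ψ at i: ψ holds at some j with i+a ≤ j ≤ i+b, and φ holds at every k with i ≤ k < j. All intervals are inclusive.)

False

Check (ack U[≤1] !busy) at every j in [2,3]:
  j=2: fails
  j=3: holds
Fails at j=2 → formula fails.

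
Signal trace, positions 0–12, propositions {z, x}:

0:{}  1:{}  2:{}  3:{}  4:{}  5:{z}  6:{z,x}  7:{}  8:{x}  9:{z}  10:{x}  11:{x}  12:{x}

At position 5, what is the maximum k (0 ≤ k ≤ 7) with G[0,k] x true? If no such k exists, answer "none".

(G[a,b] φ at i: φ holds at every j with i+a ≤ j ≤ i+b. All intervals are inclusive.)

none

x must hold from j=5 onward; find where it first fails.
  j=5: fails → no k works.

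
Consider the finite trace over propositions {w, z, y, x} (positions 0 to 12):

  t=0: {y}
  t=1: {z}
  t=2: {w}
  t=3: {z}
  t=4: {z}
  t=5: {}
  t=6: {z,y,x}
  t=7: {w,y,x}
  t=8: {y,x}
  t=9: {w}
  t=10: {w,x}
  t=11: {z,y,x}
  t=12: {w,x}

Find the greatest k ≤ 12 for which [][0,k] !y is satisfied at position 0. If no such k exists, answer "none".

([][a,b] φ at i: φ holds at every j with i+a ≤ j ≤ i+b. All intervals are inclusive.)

none

!y must hold from j=0 onward; find where it first fails.
  j=0: fails → no k works.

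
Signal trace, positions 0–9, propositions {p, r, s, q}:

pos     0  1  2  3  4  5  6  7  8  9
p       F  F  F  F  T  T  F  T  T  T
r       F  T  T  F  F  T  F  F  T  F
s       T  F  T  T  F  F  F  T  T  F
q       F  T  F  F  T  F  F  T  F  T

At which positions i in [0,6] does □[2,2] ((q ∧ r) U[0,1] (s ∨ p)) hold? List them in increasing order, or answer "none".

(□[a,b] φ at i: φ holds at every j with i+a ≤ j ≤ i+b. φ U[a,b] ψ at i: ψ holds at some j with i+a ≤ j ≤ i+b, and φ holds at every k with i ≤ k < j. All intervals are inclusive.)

0, 1, 2, 3, 5, 6

Evaluate at each i in [0,6]:
  i=0: ✓ (all of [2,2])
  i=1: ✓ (all of [3,3])
  i=2: ✓ (all of [4,4])
  i=3: ✓ (all of [5,5])
  i=4: ✗ (fails at j=6)
  i=5: ✓ (all of [7,7])
  i=6: ✓ (all of [8,8])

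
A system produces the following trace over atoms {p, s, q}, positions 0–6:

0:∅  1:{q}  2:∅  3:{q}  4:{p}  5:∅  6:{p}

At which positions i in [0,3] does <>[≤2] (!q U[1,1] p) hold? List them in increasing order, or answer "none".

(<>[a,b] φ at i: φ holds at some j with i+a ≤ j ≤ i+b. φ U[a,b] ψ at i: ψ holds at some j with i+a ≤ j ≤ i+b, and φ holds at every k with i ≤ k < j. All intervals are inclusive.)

3

Evaluate at each i in [0,3]:
  i=0: ✗ (none in [0,2])
  i=1: ✗ (none in [1,3])
  i=2: ✗ (none in [2,4])
  i=3: ✓ (witness j=5)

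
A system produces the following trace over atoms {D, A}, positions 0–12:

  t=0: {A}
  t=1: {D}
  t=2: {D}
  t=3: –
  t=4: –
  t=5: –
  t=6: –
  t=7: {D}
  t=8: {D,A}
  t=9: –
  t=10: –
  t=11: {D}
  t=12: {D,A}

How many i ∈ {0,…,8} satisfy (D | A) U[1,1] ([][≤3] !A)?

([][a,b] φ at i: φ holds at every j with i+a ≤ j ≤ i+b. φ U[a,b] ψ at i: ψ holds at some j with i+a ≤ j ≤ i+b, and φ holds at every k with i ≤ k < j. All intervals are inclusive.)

Evaluate at each i in [0,8]:
  i=0: ✓ (rhs at j=1; lhs holds on [0,0])
  i=1: ✓ (rhs at j=2; lhs holds on [1,1])
  i=2: ✓ (rhs at j=3; lhs holds on [2,2])
  i=3: ✗ (lhs fails at k=3 before rhs at j=4)
  i=4: ✗ (no rhs in [5,5])
  i=5: ✗ (no rhs in [6,6])
  i=6: ✗ (no rhs in [7,7])
  i=7: ✗ (no rhs in [8,8])
  i=8: ✗ (no rhs in [9,9])
Positions where it holds: {0, 1, 2} → 3.

3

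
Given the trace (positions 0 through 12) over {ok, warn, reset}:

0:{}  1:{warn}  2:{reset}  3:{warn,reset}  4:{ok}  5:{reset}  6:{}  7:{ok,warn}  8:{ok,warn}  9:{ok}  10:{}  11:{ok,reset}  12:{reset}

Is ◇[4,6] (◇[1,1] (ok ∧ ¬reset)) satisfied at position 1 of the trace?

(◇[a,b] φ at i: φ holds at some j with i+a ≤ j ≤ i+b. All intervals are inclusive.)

Yes

Check ◇[1,1] (ok ∧ ¬reset) at each j in [5,7]:
  j=5: fails (none in [6,6])
  j=6: holds (witness at 7)
  j=7: holds (witness at 8)
Found at j=6 → formula holds.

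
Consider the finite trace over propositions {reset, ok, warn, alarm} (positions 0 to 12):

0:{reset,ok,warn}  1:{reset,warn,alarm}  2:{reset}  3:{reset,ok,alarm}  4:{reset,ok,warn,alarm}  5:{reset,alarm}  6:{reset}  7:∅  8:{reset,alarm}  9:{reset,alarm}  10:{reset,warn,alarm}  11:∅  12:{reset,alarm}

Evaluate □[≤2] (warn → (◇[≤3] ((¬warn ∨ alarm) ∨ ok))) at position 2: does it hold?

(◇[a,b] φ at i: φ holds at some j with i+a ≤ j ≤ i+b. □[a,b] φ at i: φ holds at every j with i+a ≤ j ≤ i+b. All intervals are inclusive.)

Check (warn → (◇[≤3] ((¬warn ∨ alarm) ∨ ok))) at every j in [2,4]:
  j=2: antecedent false → ✓
  j=3: antecedent false → ✓
  j=4: antecedent true; consequent holds (witness at 4) → ✓
All positions satisfy it → formula holds.

Holds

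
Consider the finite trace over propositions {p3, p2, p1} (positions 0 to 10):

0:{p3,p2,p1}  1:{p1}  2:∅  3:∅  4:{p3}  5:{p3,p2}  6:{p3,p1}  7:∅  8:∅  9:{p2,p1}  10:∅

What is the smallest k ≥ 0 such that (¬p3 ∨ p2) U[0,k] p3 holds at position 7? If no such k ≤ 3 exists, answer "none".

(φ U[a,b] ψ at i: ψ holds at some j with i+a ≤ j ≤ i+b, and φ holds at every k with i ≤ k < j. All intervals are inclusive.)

Need earliest j ≥ 7 with p3, and (¬p3 ∨ p2) at every k in [7,j-1].
  j=7: rhs fails.
  j=8: rhs fails.
  j=9: rhs fails.
  j=10: rhs fails.
No witness within the range → none.

none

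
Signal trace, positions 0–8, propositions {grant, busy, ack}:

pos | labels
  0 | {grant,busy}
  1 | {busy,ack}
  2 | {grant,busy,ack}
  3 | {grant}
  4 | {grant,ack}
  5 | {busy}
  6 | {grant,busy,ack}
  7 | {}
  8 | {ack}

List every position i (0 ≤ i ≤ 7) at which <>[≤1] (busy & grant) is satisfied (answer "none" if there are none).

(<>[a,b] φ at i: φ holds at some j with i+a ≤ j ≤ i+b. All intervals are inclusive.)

Evaluate at each i in [0,7]:
  i=0: ✓ (witness j=0)
  i=1: ✓ (witness j=2)
  i=2: ✓ (witness j=2)
  i=3: ✗ (none in [3,4])
  i=4: ✗ (none in [4,5])
  i=5: ✓ (witness j=6)
  i=6: ✓ (witness j=6)
  i=7: ✗ (none in [7,8])

0, 1, 2, 5, 6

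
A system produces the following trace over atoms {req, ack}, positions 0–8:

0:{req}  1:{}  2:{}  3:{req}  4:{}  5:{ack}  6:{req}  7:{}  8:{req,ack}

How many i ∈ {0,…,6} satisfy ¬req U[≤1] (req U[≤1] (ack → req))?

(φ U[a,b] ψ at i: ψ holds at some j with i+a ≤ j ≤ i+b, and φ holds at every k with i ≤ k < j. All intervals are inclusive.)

7

Evaluate at each i in [0,6]:
  i=0: ✓ (rhs at j=0)
  i=1: ✓ (rhs at j=1)
  i=2: ✓ (rhs at j=2)
  i=3: ✓ (rhs at j=3)
  i=4: ✓ (rhs at j=4)
  i=5: ✓ (rhs at j=6; lhs holds on [5,5])
  i=6: ✓ (rhs at j=6)
Positions where it holds: {0, 1, 2, 3, 4, 5, 6} → 7.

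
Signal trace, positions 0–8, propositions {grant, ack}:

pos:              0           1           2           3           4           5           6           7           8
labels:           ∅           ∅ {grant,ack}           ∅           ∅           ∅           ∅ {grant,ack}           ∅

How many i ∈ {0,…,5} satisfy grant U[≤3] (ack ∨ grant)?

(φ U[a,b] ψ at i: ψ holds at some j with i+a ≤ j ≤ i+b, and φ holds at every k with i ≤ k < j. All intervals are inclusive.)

Evaluate at each i in [0,5]:
  i=0: ✗ (lhs fails at k=0 before rhs at j=2)
  i=1: ✗ (lhs fails at k=1 before rhs at j=2)
  i=2: ✓ (rhs at j=2)
  i=3: ✗ (no rhs in [3,6])
  i=4: ✗ (lhs fails at k=4 before rhs at j=7)
  i=5: ✗ (lhs fails at k=5 before rhs at j=7)
Positions where it holds: {2} → 1.

1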